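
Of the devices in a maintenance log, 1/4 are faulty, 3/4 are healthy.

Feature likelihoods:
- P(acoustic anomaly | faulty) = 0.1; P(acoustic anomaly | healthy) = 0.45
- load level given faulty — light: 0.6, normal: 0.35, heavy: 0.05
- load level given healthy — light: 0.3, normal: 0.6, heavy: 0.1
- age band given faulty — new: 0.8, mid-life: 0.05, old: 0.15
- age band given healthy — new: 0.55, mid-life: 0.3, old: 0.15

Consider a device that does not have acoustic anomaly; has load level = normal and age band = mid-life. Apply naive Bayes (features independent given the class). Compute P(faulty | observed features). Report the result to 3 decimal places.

faulty: 0.25 × (1−0.1) × 0.35 × 0.05 = 0.0039375
healthy: 0.75 × (1−0.45) × 0.6 × 0.3 = 0.07425
P(faulty | x) = 0.0039375 / 0.0781875 ≈ 0.050

0.050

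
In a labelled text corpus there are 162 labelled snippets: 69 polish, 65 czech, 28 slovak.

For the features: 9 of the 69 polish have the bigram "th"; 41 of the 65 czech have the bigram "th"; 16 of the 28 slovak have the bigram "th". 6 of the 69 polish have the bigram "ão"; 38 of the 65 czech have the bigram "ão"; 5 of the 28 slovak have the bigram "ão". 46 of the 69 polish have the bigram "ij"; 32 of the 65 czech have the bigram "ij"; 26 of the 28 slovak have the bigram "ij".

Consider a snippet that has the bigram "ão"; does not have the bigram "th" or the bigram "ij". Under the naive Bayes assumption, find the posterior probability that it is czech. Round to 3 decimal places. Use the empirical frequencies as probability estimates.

0.790

polish: (69/162) × (60/69) × (6/69) × (23/69) ≈ 0.0107354
czech: (65/162) × (24/65) × (38/65) × (33/65) ≈ 0.0439711
slovak: (28/162) × (12/28) × (5/28) × (2/28) ≈ 0.000944822
P(czech | x) = 0.0439711 / 0.055651322 ≈ 0.790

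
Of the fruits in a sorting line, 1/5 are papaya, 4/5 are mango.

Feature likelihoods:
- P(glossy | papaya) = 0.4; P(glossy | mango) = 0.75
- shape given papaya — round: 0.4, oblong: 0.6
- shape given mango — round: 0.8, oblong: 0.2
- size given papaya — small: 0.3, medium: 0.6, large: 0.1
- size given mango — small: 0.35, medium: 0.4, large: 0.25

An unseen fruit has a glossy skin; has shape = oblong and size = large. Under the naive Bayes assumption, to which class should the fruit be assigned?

mango

papaya: 0.2 × 0.4 × 0.6 × 0.1 = 0.0048
mango: 0.8 × 0.75 × 0.2 × 0.25 = 0.03
Highest score → mango.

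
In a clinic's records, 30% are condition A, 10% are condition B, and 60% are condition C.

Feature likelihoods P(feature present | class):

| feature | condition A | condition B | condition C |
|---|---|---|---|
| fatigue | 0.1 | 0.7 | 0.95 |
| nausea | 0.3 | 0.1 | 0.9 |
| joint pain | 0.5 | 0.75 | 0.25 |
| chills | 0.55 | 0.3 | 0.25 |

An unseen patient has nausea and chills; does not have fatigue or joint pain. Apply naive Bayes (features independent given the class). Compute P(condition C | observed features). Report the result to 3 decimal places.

0.184

condition A: 0.3 × (1−0.1) × 0.3 × (1−0.5) × 0.55 = 0.022275
condition B: 0.1 × (1−0.7) × 0.1 × (1−0.75) × 0.3 = 0.000225
condition C: 0.6 × (1−0.95) × 0.9 × (1−0.25) × 0.25 = 0.0050625
P(condition C | x) = 0.0050625 / 0.0275625 ≈ 0.184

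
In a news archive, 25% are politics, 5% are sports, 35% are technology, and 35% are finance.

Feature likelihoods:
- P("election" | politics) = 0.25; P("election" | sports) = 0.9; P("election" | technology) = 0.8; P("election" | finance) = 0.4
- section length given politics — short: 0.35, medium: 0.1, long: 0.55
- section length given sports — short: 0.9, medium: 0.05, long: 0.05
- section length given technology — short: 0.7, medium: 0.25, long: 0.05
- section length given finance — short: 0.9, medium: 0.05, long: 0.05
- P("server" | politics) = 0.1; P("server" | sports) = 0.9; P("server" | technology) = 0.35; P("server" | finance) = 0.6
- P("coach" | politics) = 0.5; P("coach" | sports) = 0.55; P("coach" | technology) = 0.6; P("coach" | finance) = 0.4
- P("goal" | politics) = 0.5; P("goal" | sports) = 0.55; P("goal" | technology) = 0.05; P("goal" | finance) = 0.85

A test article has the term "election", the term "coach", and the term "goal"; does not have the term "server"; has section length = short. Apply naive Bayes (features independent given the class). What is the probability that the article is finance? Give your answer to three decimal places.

politics: 0.25 × 0.25 × 0.35 × (1−0.1) × 0.5 × 0.5 = 0.004921875
sports: 0.05 × 0.9 × 0.9 × (1−0.9) × 0.55 × 0.55 = 0.001225125
technology: 0.35 × 0.8 × 0.7 × (1−0.35) × 0.6 × 0.05 = 0.003822
finance: 0.35 × 0.4 × 0.9 × (1−0.6) × 0.4 × 0.85 = 0.017136
P(finance | x) = 0.017136 / 0.027105 ≈ 0.632

0.632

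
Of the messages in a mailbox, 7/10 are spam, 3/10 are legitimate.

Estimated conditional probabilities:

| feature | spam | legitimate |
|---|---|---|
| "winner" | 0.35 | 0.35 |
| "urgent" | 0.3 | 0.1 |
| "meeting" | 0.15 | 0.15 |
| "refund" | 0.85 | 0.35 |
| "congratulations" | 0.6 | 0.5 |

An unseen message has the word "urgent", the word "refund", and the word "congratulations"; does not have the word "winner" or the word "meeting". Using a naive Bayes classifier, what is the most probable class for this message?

spam: 0.7 × (1−0.35) × 0.3 × (1−0.15) × 0.85 × 0.6 = 0.05917275
legitimate: 0.3 × (1−0.35) × 0.1 × (1−0.15) × 0.35 × 0.5 = 0.002900625
Highest score → spam.

spam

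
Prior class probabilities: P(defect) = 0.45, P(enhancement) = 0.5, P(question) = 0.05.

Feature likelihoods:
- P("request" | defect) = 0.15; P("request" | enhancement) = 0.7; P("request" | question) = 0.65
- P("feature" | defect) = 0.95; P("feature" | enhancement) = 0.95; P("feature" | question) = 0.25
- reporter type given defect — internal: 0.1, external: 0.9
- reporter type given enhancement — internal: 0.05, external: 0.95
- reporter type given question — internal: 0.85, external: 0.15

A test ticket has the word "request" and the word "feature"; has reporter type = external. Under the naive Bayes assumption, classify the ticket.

enhancement

defect: 0.45 × 0.15 × 0.95 × 0.9 = 0.0577125
enhancement: 0.5 × 0.7 × 0.95 × 0.95 = 0.315875
question: 0.05 × 0.65 × 0.25 × 0.15 = 0.00121875
Highest score → enhancement.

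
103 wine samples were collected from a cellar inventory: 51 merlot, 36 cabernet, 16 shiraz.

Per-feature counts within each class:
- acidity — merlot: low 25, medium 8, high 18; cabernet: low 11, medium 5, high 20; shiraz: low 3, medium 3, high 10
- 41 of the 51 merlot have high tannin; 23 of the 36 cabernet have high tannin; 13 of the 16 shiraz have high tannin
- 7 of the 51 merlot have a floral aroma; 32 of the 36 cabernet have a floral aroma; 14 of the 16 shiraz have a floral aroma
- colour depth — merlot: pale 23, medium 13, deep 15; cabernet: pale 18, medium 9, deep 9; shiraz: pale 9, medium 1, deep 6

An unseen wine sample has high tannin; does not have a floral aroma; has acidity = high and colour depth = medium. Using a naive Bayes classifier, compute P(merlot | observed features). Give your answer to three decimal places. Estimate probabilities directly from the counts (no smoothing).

merlot: (51/103) × (18/51) × (41/51) × (44/51) × (13/51) ≈ 0.0308962
cabernet: (36/103) × (20/36) × (23/36) × (4/36) × (9/36) ≈ 0.003446
shiraz: (16/103) × (10/16) × (13/16) × (2/16) × (1/16) ≈ 0.000616277
P(merlot | x) = 0.0308962 / 0.034958477 ≈ 0.884

0.884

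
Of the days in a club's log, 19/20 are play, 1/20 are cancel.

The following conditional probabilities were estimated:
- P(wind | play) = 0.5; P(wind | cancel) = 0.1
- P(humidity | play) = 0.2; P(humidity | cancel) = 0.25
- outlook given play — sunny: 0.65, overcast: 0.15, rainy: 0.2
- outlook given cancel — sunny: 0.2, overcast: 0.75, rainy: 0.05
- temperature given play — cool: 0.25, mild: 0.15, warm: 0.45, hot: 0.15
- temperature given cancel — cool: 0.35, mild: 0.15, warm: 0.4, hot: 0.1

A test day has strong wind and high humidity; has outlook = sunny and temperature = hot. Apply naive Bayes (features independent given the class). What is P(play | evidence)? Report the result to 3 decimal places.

play: 0.95 × 0.5 × 0.2 × 0.65 × 0.15 = 0.0092625
cancel: 0.05 × 0.1 × 0.25 × 0.2 × 0.1 = 0.000025
P(play | x) = 0.0092625 / 0.0092875 ≈ 0.997

0.997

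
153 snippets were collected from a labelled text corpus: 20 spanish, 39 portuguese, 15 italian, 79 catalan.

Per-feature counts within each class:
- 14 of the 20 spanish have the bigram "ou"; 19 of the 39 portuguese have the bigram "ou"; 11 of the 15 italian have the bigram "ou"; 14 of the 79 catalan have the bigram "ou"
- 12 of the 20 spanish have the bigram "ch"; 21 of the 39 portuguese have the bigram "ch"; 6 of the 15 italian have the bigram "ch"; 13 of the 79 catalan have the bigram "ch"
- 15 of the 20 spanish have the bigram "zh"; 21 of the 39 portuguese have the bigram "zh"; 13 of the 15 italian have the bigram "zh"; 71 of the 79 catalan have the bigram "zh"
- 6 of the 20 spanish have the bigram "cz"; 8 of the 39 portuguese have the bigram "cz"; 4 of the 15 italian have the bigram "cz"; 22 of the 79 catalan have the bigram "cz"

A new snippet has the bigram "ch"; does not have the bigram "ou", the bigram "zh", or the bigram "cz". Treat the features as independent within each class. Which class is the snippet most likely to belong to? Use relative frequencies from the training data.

portuguese

spanish: (20/153) × (6/20) × (12/20) × (5/20) × (14/20) ≈ 0.00411765
portuguese: (39/153) × (20/39) × (21/39) × (18/39) × (31/39) ≈ 0.0258225
italian: (15/153) × (4/15) × (6/15) × (2/15) × (11/15) ≈ 0.00102251
catalan: (79/153) × (65/79) × (13/79) × (8/79) × (57/79) ≈ 0.00510798
Highest score → portuguese.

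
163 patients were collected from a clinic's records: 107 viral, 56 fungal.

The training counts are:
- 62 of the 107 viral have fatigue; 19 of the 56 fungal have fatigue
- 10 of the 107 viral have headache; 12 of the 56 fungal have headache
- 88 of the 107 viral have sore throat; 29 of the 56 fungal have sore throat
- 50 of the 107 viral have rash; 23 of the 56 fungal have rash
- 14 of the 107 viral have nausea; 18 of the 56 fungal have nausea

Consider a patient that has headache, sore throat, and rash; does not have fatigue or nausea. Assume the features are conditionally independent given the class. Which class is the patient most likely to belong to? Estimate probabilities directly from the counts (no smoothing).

viral: (107/163) × (45/107) × (10/107) × (88/107) × (50/107) × (93/107) ≈ 0.00861838
fungal: (56/163) × (37/56) × (12/56) × (29/56) × (23/56) × (38/56) ≈ 0.00702025
Highest score → viral.

viral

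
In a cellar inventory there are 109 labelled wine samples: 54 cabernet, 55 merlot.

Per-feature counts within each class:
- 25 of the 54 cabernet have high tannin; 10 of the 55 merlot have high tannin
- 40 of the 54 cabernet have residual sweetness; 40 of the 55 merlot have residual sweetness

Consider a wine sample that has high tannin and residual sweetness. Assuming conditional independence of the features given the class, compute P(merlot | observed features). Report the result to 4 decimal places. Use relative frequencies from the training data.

0.2820

cabernet: (54/109) × (25/54) × (40/54) ≈ 0.169895
merlot: (55/109) × (10/55) × (40/55) ≈ 0.0667223
P(merlot | x) = 0.0667223 / 0.2366173 ≈ 0.2820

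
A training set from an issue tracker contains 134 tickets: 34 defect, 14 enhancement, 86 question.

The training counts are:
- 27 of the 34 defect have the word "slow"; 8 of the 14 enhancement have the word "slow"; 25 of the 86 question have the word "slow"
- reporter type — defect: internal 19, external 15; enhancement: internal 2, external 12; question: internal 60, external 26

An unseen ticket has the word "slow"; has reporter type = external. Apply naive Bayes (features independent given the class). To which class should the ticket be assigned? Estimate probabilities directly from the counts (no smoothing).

defect: (34/134) × (27/34) × (15/34) ≈ 0.0888938
enhancement: (14/134) × (8/14) × (12/14) ≈ 0.0511727
question: (86/134) × (25/86) × (26/86) ≈ 0.056404
Highest score → defect.

defect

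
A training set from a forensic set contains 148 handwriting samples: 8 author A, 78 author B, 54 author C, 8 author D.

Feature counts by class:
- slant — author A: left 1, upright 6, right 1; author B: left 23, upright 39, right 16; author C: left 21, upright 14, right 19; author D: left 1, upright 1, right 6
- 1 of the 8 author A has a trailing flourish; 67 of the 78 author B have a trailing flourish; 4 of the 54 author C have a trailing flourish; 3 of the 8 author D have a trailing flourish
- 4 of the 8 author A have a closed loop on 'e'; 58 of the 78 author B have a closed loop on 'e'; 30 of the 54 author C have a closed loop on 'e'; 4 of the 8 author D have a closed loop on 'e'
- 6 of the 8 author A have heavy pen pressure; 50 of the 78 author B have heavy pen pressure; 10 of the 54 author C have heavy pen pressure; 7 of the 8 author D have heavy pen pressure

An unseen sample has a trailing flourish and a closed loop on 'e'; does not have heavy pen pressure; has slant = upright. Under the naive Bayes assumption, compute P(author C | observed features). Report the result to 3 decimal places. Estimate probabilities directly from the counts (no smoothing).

0.049

author A: (8/148) × (6/8) × (1/8) × (4/8) × (2/8) ≈ 0.000633446
author B: (78/148) × (39/78) × (67/78) × (58/78) × (28/78) ≈ 0.0604199
author C: (54/148) × (14/54) × (4/54) × (30/54) × (44/54) ≈ 0.0031719
author D: (8/148) × (1/8) × (3/8) × (4/8) × (1/8) ≈ 0.000158361
P(author C | x) = 0.0031719 / 0.064383607 ≈ 0.049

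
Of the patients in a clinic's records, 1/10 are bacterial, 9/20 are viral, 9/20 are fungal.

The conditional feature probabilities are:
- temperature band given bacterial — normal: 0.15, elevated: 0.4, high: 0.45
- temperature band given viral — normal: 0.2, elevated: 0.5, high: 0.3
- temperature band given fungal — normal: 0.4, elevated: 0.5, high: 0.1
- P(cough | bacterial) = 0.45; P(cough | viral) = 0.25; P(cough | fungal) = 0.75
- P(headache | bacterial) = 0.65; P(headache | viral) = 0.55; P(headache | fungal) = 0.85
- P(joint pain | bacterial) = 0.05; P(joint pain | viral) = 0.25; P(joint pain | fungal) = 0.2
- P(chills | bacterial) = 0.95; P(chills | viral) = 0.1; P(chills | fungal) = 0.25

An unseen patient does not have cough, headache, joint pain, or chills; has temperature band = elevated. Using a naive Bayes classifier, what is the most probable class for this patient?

bacterial: 0.1 × 0.4 × (1−0.45) × (1−0.65) × (1−0.05) × (1−0.95) = 0.00036575
viral: 0.45 × 0.5 × (1−0.25) × (1−0.55) × (1−0.25) × (1−0.1) = 0.0512578125
fungal: 0.45 × 0.5 × (1−0.75) × (1−0.85) × (1−0.2) × (1−0.25) = 0.0050625
Highest score → viral.

viral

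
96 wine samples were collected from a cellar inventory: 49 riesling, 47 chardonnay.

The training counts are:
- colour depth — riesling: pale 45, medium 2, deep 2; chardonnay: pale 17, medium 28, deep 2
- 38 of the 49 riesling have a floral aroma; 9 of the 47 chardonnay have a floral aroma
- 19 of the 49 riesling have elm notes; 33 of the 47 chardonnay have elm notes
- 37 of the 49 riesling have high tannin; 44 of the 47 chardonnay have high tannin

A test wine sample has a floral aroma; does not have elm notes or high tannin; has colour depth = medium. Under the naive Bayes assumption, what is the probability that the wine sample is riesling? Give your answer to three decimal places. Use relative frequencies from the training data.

riesling: (49/96) × (2/49) × (38/49) × (30/49) × (12/49) ≈ 0.00242246
chardonnay: (47/96) × (28/47) × (9/47) × (14/47) × (3/47) ≈ 0.0010619
P(riesling | x) = 0.00242246 / 0.00348436 ≈ 0.695

0.695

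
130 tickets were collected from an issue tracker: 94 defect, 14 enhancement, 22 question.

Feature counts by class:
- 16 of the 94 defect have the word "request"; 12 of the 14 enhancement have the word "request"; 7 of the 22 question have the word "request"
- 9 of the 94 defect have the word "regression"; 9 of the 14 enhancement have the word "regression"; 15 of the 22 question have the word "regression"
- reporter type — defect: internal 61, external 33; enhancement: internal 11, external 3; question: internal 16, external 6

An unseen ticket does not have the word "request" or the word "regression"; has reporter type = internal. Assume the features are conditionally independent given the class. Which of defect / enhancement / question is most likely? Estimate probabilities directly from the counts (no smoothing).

defect

defect: (94/130) × (78/94) × (85/94) × (61/94) ≈ 0.352082
enhancement: (14/130) × (2/14) × (5/14) × (11/14) ≈ 0.00431711
question: (22/130) × (15/22) × (7/22) × (16/22) ≈ 0.0267006
Highest score → defect.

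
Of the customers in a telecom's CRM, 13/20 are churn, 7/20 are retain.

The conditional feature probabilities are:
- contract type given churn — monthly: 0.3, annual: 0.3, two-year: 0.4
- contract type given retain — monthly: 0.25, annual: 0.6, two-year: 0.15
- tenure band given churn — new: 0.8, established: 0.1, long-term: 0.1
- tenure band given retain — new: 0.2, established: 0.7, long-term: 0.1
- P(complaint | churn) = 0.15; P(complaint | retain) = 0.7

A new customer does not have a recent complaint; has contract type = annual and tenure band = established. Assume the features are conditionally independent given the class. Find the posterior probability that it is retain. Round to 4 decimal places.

0.7268

churn: 0.65 × 0.3 × 0.1 × (1−0.15) = 0.016575
retain: 0.35 × 0.6 × 0.7 × (1−0.7) = 0.0441
P(retain | x) = 0.0441 / 0.060675 ≈ 0.7268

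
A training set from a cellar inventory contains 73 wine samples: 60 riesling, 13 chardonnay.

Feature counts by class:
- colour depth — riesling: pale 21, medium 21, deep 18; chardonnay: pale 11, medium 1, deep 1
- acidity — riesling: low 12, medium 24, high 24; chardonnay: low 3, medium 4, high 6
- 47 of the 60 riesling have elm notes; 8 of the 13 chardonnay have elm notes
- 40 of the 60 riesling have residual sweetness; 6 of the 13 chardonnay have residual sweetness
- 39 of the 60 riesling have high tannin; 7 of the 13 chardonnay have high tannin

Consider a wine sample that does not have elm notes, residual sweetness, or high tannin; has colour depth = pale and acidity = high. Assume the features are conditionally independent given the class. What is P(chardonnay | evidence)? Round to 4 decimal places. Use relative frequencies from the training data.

riesling: (60/73) × (21/60) × (24/60) × (13/60) × (20/60) × (21/60) ≈ 0.00290868
chardonnay: (13/73) × (11/13) × (6/13) × (5/13) × (7/13) × (6/13) ≈ 0.00664763
P(chardonnay | x) = 0.00664763 / 0.00955631 ≈ 0.6956

0.6956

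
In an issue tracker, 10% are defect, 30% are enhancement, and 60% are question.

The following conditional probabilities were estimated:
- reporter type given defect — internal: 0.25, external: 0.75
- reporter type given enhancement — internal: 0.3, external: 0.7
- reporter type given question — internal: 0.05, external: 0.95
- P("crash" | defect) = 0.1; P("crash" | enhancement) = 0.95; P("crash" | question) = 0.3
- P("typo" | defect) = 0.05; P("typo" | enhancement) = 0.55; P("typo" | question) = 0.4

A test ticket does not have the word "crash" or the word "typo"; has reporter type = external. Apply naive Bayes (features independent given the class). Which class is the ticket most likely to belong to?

defect: 0.1 × 0.75 × (1−0.1) × (1−0.05) = 0.064125
enhancement: 0.3 × 0.7 × (1−0.95) × (1−0.55) = 0.004725
question: 0.6 × 0.95 × (1−0.3) × (1−0.4) = 0.2394
Highest score → question.

question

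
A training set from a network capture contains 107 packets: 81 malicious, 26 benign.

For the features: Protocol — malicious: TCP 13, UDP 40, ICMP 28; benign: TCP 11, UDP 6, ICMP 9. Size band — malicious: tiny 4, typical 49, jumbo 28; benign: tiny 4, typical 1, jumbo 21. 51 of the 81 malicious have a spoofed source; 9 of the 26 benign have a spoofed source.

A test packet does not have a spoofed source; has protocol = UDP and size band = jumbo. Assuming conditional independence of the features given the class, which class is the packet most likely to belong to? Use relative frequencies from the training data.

malicious

malicious: (81/107) × (40/81) × (28/81) × (30/81) ≈ 0.0478614
benign: (26/107) × (6/26) × (21/26) × (17/26) ≈ 0.0296134
Highest score → malicious.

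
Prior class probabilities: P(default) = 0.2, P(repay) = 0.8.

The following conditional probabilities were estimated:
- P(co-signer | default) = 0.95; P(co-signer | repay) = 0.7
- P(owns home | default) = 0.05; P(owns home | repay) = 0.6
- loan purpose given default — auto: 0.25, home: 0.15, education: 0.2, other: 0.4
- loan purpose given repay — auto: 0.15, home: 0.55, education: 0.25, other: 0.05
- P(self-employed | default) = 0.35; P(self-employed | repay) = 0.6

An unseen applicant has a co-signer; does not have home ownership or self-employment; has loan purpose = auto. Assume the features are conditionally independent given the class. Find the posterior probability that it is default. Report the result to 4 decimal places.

0.6858

default: 0.2 × 0.95 × (1−0.05) × 0.25 × (1−0.35) = 0.02933125
repay: 0.8 × 0.7 × (1−0.6) × 0.15 × (1−0.6) = 0.01344
P(default | x) = 0.02933125 / 0.04277125 ≈ 0.6858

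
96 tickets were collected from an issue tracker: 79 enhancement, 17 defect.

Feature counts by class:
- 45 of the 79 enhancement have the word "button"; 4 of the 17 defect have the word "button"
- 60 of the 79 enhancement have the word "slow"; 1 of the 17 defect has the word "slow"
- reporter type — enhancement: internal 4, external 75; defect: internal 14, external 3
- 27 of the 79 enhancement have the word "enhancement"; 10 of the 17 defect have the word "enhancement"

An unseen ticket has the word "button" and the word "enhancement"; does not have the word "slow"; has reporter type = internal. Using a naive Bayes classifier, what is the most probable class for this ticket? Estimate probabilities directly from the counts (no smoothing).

enhancement: (79/96) × (45/79) × (19/79) × (4/79) × (27/79) ≈ 0.00195091
defect: (17/96) × (4/17) × (16/17) × (14/17) × (10/17) ≈ 0.0189972
Highest score → defect.

defect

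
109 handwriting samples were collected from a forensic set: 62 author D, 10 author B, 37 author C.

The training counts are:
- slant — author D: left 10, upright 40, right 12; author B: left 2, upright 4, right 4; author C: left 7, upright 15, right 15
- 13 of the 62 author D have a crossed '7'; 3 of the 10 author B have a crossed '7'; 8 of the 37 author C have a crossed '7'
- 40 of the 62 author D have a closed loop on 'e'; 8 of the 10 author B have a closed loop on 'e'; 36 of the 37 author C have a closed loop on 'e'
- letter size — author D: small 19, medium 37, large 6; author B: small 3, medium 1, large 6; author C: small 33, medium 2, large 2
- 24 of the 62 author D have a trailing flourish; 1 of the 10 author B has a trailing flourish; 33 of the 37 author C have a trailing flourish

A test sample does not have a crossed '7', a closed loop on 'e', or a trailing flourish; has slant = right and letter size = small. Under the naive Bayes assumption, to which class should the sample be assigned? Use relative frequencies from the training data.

author D: (62/109) × (12/62) × (49/62) × (22/62) × (19/62) × (38/62) ≈ 0.00579888
author B: (10/109) × (4/10) × (7/10) × (2/10) × (3/10) × (9/10) ≈ 0.00138716
author C: (37/109) × (15/37) × (29/37) × (1/37) × (33/37) × (4/37) ≈ 0.00028108
Highest score → author D.

author D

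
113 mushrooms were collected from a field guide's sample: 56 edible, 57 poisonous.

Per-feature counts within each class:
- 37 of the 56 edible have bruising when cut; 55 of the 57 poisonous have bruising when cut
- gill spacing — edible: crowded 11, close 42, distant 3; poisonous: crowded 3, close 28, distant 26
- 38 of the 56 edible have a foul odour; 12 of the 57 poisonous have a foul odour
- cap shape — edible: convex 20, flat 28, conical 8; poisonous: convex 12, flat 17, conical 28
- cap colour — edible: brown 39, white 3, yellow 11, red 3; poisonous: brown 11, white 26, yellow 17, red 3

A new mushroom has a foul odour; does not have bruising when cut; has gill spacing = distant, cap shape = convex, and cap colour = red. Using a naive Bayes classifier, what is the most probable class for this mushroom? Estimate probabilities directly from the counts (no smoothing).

edible: (56/113) × (19/56) × (3/56) × (38/56) × (20/56) × (3/56) ≈ 0.000116944
poisonous: (57/113) × (2/57) × (26/57) × (12/57) × (12/57) × (3/57) ≈ 0.0000188326
Highest score → edible.

edible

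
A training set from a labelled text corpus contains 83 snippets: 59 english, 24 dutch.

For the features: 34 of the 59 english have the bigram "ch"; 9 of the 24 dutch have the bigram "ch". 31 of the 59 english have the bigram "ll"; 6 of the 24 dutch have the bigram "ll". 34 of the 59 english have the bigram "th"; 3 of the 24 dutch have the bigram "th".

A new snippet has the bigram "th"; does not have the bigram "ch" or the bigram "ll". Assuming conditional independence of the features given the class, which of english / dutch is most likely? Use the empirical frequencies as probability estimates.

english: (59/83) × (25/59) × (28/59) × (34/59) ≈ 0.0823749
dutch: (24/83) × (15/24) × (18/24) × (3/24) ≈ 0.0169428
Highest score → english.

english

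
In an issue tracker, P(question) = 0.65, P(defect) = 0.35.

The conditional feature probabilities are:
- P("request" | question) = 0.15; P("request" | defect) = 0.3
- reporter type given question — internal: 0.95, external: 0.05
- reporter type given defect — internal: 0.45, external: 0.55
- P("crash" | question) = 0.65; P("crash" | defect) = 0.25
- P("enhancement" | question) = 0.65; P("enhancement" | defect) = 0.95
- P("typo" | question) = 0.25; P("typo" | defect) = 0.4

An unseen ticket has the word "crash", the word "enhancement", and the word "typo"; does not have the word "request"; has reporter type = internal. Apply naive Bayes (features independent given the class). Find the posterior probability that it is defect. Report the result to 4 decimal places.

question: 0.65 × (1−0.15) × 0.95 × 0.65 × 0.65 × 0.25 = 0.055439921875
defect: 0.35 × (1−0.3) × 0.45 × 0.25 × 0.95 × 0.4 = 0.01047375
P(defect | x) = 0.01047375 / 0.065913671875 ≈ 0.1589

0.1589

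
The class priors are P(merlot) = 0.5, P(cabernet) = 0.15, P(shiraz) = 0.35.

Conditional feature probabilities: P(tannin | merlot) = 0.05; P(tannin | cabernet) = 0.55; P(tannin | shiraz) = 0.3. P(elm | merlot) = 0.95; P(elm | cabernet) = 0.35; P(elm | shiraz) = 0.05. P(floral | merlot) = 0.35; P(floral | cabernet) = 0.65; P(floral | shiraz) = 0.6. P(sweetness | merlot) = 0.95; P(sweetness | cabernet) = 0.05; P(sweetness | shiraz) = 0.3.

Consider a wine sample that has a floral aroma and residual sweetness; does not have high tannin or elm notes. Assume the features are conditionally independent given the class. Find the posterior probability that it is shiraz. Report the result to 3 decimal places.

merlot: 0.5 × (1−0.05) × (1−0.95) × 0.35 × 0.95 = 0.007896875
cabernet: 0.15 × (1−0.55) × (1−0.35) × 0.65 × 0.05 = 0.0014259375
shiraz: 0.35 × (1−0.3) × (1−0.05) × 0.6 × 0.3 = 0.041895
P(shiraz | x) = 0.041895 / 0.0512178125 ≈ 0.818

0.818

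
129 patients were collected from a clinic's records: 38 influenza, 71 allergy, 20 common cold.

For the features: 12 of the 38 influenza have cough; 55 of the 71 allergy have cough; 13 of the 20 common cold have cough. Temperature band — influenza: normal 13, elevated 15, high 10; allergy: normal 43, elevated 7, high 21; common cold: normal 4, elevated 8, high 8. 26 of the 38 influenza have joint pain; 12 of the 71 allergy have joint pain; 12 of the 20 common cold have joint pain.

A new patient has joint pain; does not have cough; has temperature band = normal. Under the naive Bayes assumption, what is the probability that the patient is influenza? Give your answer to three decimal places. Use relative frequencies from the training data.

0.711

influenza: (38/129) × (26/38) × (13/38) × (26/38) ≈ 0.0471773
allergy: (71/129) × (16/71) × (43/71) × (12/71) ≈ 0.0126959
common cold: (20/129) × (7/20) × (4/20) × (12/20) ≈ 0.00651163
P(influenza | x) = 0.0471773 / 0.06638483 ≈ 0.711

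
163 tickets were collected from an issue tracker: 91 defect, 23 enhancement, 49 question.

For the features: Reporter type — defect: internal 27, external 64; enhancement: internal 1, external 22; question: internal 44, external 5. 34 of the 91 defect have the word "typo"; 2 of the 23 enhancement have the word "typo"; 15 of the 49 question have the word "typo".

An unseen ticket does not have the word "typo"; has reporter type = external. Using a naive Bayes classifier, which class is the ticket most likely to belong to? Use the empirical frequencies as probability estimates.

defect

defect: (91/163) × (64/91) × (57/91) ≈ 0.245938
enhancement: (23/163) × (22/23) × (21/23) ≈ 0.123233
question: (49/163) × (5/49) × (34/49) ≈ 0.0212846
Highest score → defect.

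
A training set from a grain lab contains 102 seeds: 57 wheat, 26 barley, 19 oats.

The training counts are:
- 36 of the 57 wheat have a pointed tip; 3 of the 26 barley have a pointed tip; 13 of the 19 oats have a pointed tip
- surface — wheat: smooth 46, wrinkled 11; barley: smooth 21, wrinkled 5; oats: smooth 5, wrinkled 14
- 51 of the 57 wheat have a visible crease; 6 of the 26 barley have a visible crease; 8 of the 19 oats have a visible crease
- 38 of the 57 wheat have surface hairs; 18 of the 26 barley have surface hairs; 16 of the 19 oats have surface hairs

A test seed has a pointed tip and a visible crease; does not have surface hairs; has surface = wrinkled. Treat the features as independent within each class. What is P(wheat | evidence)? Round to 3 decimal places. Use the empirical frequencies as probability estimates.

0.754

wheat: (57/102) × (36/57) × (11/57) × (51/57) × (19/57) ≈ 0.0203139
barley: (26/102) × (3/26) × (5/26) × (6/26) × (8/26) ≈ 0.000401617
oats: (19/102) × (13/19) × (14/19) × (8/19) × (3/19) ≈ 0.00624341
P(wheat | x) = 0.0203139 / 0.026958927 ≈ 0.754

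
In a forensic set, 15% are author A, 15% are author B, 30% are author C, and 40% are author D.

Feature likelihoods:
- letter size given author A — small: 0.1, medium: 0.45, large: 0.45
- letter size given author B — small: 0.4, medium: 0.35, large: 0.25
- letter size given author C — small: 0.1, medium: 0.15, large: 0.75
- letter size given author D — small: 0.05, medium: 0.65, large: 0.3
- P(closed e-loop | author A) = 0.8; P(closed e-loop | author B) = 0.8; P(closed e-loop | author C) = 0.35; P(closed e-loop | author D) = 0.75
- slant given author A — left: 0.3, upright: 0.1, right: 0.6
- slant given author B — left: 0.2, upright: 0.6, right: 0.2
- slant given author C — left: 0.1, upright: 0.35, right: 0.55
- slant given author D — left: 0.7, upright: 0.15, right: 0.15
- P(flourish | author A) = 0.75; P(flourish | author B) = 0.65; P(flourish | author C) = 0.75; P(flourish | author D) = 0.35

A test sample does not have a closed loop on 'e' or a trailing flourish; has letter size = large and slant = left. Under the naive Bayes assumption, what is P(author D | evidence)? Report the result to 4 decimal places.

author A: 0.15 × 0.45 × (1−0.8) × 0.3 × (1−0.75) = 0.0010125
author B: 0.15 × 0.25 × (1−0.8) × 0.2 × (1−0.65) = 0.000525
author C: 0.3 × 0.75 × (1−0.35) × 0.1 × (1−0.75) = 0.00365625
author D: 0.4 × 0.3 × (1−0.75) × 0.7 × (1−0.35) = 0.01365
P(author D | x) = 0.01365 / 0.01884375 ≈ 0.7244

0.7244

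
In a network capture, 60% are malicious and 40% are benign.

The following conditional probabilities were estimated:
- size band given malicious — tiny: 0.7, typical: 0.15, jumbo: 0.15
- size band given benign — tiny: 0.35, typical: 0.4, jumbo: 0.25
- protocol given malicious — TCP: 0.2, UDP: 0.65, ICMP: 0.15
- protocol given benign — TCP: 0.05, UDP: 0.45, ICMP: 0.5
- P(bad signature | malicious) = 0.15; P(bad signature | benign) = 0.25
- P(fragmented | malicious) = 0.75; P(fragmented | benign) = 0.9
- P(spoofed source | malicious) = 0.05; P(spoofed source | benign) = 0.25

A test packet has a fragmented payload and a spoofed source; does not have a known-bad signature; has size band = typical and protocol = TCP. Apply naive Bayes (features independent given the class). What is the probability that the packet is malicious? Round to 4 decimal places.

0.2982

malicious: 0.6 × 0.15 × 0.2 × (1−0.15) × 0.75 × 0.05 = 0.00057375
benign: 0.4 × 0.4 × 0.05 × (1−0.25) × 0.9 × 0.25 = 0.00135
P(malicious | x) = 0.00057375 / 0.00192375 ≈ 0.2982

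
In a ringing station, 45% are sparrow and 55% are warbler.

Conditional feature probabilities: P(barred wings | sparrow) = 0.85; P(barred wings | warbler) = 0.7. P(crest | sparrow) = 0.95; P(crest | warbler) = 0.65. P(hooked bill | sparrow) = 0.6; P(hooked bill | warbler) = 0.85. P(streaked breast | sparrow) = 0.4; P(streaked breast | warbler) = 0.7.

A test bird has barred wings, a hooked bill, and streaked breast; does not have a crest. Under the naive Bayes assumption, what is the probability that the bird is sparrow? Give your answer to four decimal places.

0.0541

sparrow: 0.45 × 0.85 × (1−0.95) × 0.6 × 0.4 = 0.00459
warbler: 0.55 × 0.7 × (1−0.65) × 0.85 × 0.7 = 0.08017625
P(sparrow | x) = 0.00459 / 0.08476625 ≈ 0.0541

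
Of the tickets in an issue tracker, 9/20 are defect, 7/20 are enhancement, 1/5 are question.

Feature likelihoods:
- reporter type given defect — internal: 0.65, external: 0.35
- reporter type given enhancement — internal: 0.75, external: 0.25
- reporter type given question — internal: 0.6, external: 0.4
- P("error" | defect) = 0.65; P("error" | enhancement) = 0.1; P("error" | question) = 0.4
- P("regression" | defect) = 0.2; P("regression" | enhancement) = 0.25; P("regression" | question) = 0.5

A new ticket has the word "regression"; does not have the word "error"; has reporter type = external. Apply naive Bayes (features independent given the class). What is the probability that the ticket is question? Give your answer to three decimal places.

0.439

defect: 0.45 × 0.35 × (1−0.65) × 0.2 = 0.011025
enhancement: 0.35 × 0.25 × (1−0.1) × 0.25 = 0.0196875
question: 0.2 × 0.4 × (1−0.4) × 0.5 = 0.024
P(question | x) = 0.024 / 0.0547125 ≈ 0.439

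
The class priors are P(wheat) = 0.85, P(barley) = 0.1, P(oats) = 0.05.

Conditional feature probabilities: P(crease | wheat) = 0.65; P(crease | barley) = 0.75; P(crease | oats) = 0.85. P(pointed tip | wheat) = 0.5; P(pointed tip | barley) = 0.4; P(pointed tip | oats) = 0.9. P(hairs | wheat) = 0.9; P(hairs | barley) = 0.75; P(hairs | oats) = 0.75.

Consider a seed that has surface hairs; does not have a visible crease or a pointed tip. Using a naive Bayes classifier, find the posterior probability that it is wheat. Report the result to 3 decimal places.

0.919

wheat: 0.85 × (1−0.65) × (1−0.5) × 0.9 = 0.133875
barley: 0.1 × (1−0.75) × (1−0.4) × 0.75 = 0.01125
oats: 0.05 × (1−0.85) × (1−0.9) × 0.75 = 0.0005625
P(wheat | x) = 0.133875 / 0.1456875 ≈ 0.919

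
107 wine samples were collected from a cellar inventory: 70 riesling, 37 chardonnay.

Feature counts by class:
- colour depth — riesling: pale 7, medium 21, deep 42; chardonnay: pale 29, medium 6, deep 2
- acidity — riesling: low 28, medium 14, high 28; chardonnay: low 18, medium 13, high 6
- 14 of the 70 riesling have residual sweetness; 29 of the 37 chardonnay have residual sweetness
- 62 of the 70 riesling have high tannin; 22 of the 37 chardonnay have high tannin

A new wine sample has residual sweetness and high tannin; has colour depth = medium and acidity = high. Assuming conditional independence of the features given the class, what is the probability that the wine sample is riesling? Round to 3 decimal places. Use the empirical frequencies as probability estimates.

riesling: (70/107) × (21/70) × (28/70) × (14/70) × (62/70) ≈ 0.0139065
chardonnay: (37/107) × (6/37) × (6/37) × (29/37) × (22/37) ≈ 0.00423774
P(riesling | x) = 0.0139065 / 0.01814424 ≈ 0.766

0.766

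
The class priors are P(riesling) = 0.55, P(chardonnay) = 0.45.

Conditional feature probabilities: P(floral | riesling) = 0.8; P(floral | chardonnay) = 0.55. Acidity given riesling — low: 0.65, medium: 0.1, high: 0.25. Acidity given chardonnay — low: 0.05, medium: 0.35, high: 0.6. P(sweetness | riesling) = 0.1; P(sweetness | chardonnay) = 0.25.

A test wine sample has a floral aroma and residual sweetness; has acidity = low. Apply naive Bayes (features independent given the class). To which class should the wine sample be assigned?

riesling

riesling: 0.55 × 0.8 × 0.65 × 0.1 = 0.0286
chardonnay: 0.45 × 0.55 × 0.05 × 0.25 = 0.00309375
Highest score → riesling.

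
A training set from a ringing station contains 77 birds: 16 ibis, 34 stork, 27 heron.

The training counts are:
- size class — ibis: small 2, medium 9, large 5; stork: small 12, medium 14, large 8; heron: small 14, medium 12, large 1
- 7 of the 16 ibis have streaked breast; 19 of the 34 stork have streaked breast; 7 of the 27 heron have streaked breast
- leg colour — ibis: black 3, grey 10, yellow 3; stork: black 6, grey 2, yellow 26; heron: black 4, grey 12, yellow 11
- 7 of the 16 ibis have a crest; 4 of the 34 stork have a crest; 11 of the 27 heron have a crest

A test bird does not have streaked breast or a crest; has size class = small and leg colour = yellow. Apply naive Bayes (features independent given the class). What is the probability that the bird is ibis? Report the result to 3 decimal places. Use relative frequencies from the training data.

0.019

ibis: (16/77) × (2/16) × (9/16) × (3/16) × (9/16) ≈ 0.00154094
stork: (34/77) × (12/34) × (15/34) × (26/34) × (30/34) ≈ 0.0463916
heron: (27/77) × (14/27) × (20/27) × (11/27) × (16/27) ≈ 0.0325154
P(ibis | x) = 0.00154094 / 0.08044794 ≈ 0.019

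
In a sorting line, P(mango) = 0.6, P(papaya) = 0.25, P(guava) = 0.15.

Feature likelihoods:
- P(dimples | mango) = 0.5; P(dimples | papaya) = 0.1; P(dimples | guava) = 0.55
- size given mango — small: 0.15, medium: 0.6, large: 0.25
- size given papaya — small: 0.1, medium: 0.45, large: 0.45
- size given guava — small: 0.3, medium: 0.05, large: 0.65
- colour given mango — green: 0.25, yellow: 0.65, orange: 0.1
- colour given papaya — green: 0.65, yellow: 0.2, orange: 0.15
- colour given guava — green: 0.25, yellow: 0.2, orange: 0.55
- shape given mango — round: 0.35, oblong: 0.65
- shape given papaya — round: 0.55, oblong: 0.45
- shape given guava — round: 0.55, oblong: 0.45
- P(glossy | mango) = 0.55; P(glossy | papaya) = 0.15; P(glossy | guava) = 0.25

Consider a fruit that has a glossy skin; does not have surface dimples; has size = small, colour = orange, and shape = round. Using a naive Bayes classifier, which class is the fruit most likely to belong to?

guava

mango: 0.6 × (1−0.5) × 0.15 × 0.1 × 0.35 × 0.55 = 0.00086625
papaya: 0.25 × (1−0.1) × 0.1 × 0.15 × 0.55 × 0.15 = 0.0002784375
guava: 0.15 × (1−0.55) × 0.3 × 0.55 × 0.55 × 0.25 = 0.00153140625
Highest score → guava.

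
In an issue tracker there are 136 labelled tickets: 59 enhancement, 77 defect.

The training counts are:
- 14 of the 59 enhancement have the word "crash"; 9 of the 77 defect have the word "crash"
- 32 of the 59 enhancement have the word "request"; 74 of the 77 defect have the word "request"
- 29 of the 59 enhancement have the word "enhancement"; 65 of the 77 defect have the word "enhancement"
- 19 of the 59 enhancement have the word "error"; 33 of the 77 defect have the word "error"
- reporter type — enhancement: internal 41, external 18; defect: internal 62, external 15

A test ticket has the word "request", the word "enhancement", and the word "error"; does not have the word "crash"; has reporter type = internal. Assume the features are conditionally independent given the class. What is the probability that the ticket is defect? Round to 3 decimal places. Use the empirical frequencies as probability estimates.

enhancement: (59/136) × (45/59) × (32/59) × (29/59) × (19/59) × (41/59) ≈ 0.0197402
defect: (77/136) × (68/77) × (74/77) × (65/77) × (33/77) × (62/77) ≈ 0.139977
P(defect | x) = 0.139977 / 0.1597172 ≈ 0.876

0.876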